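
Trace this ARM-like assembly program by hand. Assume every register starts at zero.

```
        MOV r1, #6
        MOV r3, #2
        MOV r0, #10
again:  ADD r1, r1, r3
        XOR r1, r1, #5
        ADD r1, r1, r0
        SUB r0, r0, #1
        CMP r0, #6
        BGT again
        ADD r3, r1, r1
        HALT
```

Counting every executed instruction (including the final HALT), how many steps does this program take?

after MOV r1, #6: r1=6
after MOV r3, #2: r3=2
after MOV r0, #10: r0=10
after ADD r1, r1, r3: r1=6+2=8
after XOR r1, r1, #5: r1=8^5=13
after ADD r1, r1, r0: r1=13+10=23
after SUB r0, r0, #1: r0=10-1=9
CMP r0, #6  (cmp 9,6)
BGT again: taken
after ADD r1, r1, r3: r1=23+2=25
after XOR r1, r1, #5: r1=25^5=28
after ADD r1, r1, r0: r1=28+9=37
after SUB r0, r0, #1: r0=9-1=8
CMP r0, #6  (cmp 8,6)
BGT again: taken
after ADD r1, r1, r3: r1=37+2=39
after XOR r1, r1, #5: r1=39^5=34
after ADD r1, r1, r0: r1=34+8=42
after SUB r0, r0, #1: r0=8-1=7
CMP r0, #6  (cmp 7,6)
BGT again: taken
after ADD r1, r1, r3: r1=42+2=44
after XOR r1, r1, #5: r1=44^5=41
after ADD r1, r1, r0: r1=41+7=48
after SUB r0, r0, #1: r0=7-1=6
CMP r0, #6  (cmp 6,6)
BGT again: not taken
after ADD r3, r1, r1: r3=48+48=96
halt.
Total executed instructions: 29.

29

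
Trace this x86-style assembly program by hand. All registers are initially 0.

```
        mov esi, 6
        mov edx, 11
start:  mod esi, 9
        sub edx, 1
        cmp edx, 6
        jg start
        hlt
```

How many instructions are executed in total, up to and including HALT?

mov esi, 6 → esi=6
mov edx, 11 → edx=11
mod esi, 9 → esi=6%9=6
sub edx, 1 → edx=11-1=10
cmp edx, 6  (cmp 10,6)
jg start: taken
mod esi, 9 → esi=6%9=6
sub edx, 1 → edx=10-1=9
cmp edx, 6  (cmp 9,6)
jg start: taken
mod esi, 9 → esi=6%9=6
sub edx, 1 → edx=9-1=8
cmp edx, 6  (cmp 8,6)
jg start: taken
mod esi, 9 → esi=6%9=6
sub edx, 1 → edx=8-1=7
cmp edx, 6  (cmp 7,6)
jg start: taken
mod esi, 9 → esi=6%9=6
sub edx, 1 → edx=7-1=6
cmp edx, 6  (cmp 6,6)
jg start: not taken
halt.
Total executed instructions: 23.

23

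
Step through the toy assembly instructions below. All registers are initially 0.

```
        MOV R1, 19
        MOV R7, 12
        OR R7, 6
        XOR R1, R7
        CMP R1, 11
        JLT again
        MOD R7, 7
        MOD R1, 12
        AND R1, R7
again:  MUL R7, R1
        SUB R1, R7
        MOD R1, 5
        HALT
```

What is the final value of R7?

after MOV R1, 19: R1=19
after MOV R7, 12: R7=12
after OR R7, 6: R7=12|6=14
after XOR R1, R7: R1=19^14=29
CMP R1, 11  (cmp 29,11)
JLT again: not taken
after MOD R7, 7: R7=14%7=0
after MOD R1, 12: R1=29%12=5
after AND R1, R7: R1=5&0=0
after MUL R7, R1: R7=0*0=0
after SUB R1, R7: R1=0-0=0
after MOD R1, 5: R1=0%5=0
halt.

0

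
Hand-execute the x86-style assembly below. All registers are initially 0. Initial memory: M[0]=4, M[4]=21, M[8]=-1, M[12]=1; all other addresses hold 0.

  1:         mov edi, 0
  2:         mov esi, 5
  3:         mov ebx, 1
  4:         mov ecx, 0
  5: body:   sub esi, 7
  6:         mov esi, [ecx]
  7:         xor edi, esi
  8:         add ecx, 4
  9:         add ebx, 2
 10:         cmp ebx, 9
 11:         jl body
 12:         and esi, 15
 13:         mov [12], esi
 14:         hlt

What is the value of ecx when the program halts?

mov edi, 0 → edi=0
mov esi, 5 → esi=5
mov ebx, 1 → ebx=1
mov ecx, 0 → ecx=0
sub esi, 7 → esi=5-7=-2
mov esi, [ecx] → esi=M[0]=4
xor edi, esi → edi=0^4=4
add ecx, 4 → ecx=0+4=4
add ebx, 2 → ebx=1+2=3
cmp ebx, 9  (cmp 3,9)
jl body: taken
sub esi, 7 → esi=4-7=-3
mov esi, [ecx] → esi=M[4]=21
xor edi, esi → edi=4^21=17
add ecx, 4 → ecx=4+4=8
add ebx, 2 → ebx=3+2=5
cmp ebx, 9  (cmp 5,9)
jl body: taken
sub esi, 7 → esi=21-7=14
mov esi, [ecx] → esi=M[8]=-1
xor edi, esi → edi=17^(-1)=-18
add ecx, 4 → ecx=8+4=12
add ebx, 2 → ebx=5+2=7
cmp ebx, 9  (cmp 7,9)
jl body: taken
sub esi, 7 → esi=(-1)-7=-8
mov esi, [ecx] → esi=M[12]=1
xor edi, esi → edi=(-18)^1=-17
add ecx, 4 → ecx=12+4=16
add ebx, 2 → ebx=7+2=9
cmp ebx, 9  (cmp 9,9)
jl body: not taken
and esi, 15 → esi=1&15=1
mov [12], esi → M[12]=1
halt.

16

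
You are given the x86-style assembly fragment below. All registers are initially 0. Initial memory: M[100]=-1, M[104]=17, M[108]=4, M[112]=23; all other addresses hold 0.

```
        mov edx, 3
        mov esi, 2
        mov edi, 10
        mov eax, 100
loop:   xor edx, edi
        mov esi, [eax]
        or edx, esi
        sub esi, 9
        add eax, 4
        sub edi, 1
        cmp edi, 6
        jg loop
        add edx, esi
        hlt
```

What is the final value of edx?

13

edx=3
esi=2
edi=10
eax=100
edx=3^10=9
esi=M[100]=-1
edx=9|(-1)=-1
esi=(-1)-9=-10
eax=100+4=104
edi=10-1=9
cmp edi, 6  (cmp 9,6)
jg loop: taken
edx=(-1)^9=-10
esi=M[104]=17
edx=(-10)|17=-9
esi=17-9=8
eax=104+4=108
edi=9-1=8
cmp edi, 6  (cmp 8,6)
jg loop: taken
edx=(-9)^8=-1
esi=M[108]=4
edx=(-1)|4=-1
esi=4-9=-5
eax=108+4=112
edi=8-1=7
cmp edi, 6  (cmp 7,6)
jg loop: taken
edx=(-1)^7=-8
esi=M[112]=23
edx=(-8)|23=-1
esi=23-9=14
eax=112+4=116
edi=7-1=6
cmp edi, 6  (cmp 6,6)
jg loop: not taken
edx=(-1)+14=13
halt.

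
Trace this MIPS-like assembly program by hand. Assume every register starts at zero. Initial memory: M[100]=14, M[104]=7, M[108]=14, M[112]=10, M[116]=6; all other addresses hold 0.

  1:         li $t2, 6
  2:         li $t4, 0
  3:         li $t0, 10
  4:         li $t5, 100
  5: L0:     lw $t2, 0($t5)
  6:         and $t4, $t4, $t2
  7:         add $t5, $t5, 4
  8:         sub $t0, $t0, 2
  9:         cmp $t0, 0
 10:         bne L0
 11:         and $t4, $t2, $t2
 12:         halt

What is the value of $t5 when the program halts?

after li $t2, 6: $t2=6
after li $t4, 0: $t4=0
after li $t0, 10: $t0=10
after li $t5, 100: $t5=100
after lw $t2, 0($t5): $t2=M[100]=14
after and $t4, $t4, $t2: $t4=0&14=0
after add $t5, $t5, 4: $t5=100+4=104
after sub $t0, $t0, 2: $t0=10-2=8
cmp $t0, 0  (cmp 8,0)
bne L0: taken
after lw $t2, 0($t5): $t2=M[104]=7
after and $t4, $t4, $t2: $t4=0&7=0
after add $t5, $t5, 4: $t5=104+4=108
after sub $t0, $t0, 2: $t0=8-2=6
cmp $t0, 0  (cmp 6,0)
bne L0: taken
after lw $t2, 0($t5): $t2=M[108]=14
after and $t4, $t4, $t2: $t4=0&14=0
after add $t5, $t5, 4: $t5=108+4=112
after sub $t0, $t0, 2: $t0=6-2=4
cmp $t0, 0  (cmp 4,0)
bne L0: taken
after lw $t2, 0($t5): $t2=M[112]=10
after and $t4, $t4, $t2: $t4=0&10=0
after add $t5, $t5, 4: $t5=112+4=116
after sub $t0, $t0, 2: $t0=4-2=2
cmp $t0, 0  (cmp 2,0)
bne L0: taken
after lw $t2, 0($t5): $t2=M[116]=6
after and $t4, $t4, $t2: $t4=0&6=0
after add $t5, $t5, 4: $t5=116+4=120
after sub $t0, $t0, 2: $t0=2-2=0
cmp $t0, 0  (cmp 0,0)
bne L0: not taken
after and $t4, $t2, $t2: $t4=6&6=6
halt.

120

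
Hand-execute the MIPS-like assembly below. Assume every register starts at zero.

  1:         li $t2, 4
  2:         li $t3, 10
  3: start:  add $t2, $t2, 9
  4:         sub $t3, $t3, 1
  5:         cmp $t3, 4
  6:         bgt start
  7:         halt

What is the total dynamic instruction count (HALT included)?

after li $t2, 4: $t2=4
after li $t3, 10: $t3=10
after add $t2, $t2, 9: $t2=4+9=13
after sub $t3, $t3, 1: $t3=10-1=9
cmp $t3, 4  (cmp 9,4)
bgt start: taken
after add $t2, $t2, 9: $t2=13+9=22
after sub $t3, $t3, 1: $t3=9-1=8
cmp $t3, 4  (cmp 8,4)
bgt start: taken
after add $t2, $t2, 9: $t2=22+9=31
after sub $t3, $t3, 1: $t3=8-1=7
cmp $t3, 4  (cmp 7,4)
bgt start: taken
after add $t2, $t2, 9: $t2=31+9=40
after sub $t3, $t3, 1: $t3=7-1=6
cmp $t3, 4  (cmp 6,4)
bgt start: taken
after add $t2, $t2, 9: $t2=40+9=49
after sub $t3, $t3, 1: $t3=6-1=5
cmp $t3, 4  (cmp 5,4)
bgt start: taken
after add $t2, $t2, 9: $t2=49+9=58
after sub $t3, $t3, 1: $t3=5-1=4
cmp $t3, 4  (cmp 4,4)
bgt start: not taken
halt.
Total executed instructions: 27.

27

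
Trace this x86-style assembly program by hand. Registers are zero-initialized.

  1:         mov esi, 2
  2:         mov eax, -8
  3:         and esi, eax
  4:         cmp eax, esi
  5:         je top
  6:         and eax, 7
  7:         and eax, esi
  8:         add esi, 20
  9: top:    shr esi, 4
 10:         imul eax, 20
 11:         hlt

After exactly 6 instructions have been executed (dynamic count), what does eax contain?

0

esi=2
eax=-8
esi=2&(-8)=0
cmp eax, esi  (cmp -8,0)
je top: not taken
eax=(-8)&7=0
After step 6: eax = 0.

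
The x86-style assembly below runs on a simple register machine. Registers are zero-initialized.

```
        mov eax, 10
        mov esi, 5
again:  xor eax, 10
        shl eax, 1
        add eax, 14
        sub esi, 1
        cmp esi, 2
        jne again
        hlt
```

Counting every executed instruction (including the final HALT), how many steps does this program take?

21

eax=10
esi=5
eax=10^10=0
eax=0<<1=0
eax=0+14=14
esi=5-1=4
cmp esi, 2  (cmp 4,2)
jne again: taken
eax=14^10=4
eax=4<<1=8
eax=8+14=22
esi=4-1=3
cmp esi, 2  (cmp 3,2)
jne again: taken
eax=22^10=28
eax=28<<1=56
eax=56+14=70
esi=3-1=2
cmp esi, 2  (cmp 2,2)
jne again: not taken
halt.
Total executed instructions: 21.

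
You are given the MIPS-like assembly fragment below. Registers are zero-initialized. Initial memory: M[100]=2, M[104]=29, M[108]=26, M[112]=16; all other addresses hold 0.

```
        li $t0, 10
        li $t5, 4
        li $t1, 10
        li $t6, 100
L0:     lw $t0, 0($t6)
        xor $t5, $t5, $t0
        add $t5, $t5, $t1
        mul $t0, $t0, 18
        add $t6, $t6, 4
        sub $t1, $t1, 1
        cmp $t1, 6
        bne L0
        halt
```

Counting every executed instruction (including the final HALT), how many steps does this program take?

37

$t0=10
$t5=4
$t1=10
$t6=100
$t0=M[100]=2
$t5=4^2=6
$t5=6+10=16
$t0=2*18=36
$t6=100+4=104
$t1=10-1=9
cmp $t1, 6  (cmp 9,6)
bne L0: taken
$t0=M[104]=29
$t5=16^29=13
$t5=13+9=22
$t0=29*18=522
$t6=104+4=108
$t1=9-1=8
cmp $t1, 6  (cmp 8,6)
bne L0: taken
$t0=M[108]=26
$t5=22^26=12
$t5=12+8=20
$t0=26*18=468
$t6=108+4=112
$t1=8-1=7
cmp $t1, 6  (cmp 7,6)
bne L0: taken
$t0=M[112]=16
$t5=20^16=4
$t5=4+7=11
$t0=16*18=288
$t6=112+4=116
$t1=7-1=6
cmp $t1, 6  (cmp 6,6)
bne L0: not taken
halt.
Total executed instructions: 37.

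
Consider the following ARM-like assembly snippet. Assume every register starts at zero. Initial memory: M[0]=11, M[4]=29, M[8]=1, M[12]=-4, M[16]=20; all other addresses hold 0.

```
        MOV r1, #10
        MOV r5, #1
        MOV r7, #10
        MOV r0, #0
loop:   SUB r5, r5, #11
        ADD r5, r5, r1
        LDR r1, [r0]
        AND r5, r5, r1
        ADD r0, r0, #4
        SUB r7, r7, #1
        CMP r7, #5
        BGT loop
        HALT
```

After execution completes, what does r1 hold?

20

MOV r1, #10 → r1=10
MOV r5, #1 → r5=1
MOV r7, #10 → r7=10
MOV r0, #0 → r0=0
SUB r5, r5, #11 → r5=1-11=-10
ADD r5, r5, r1 → r5=(-10)+10=0
LDR r1, [r0] → r1=M[0]=11
AND r5, r5, r1 → r5=0&11=0
ADD r0, r0, #4 → r0=0+4=4
SUB r7, r7, #1 → r7=10-1=9
CMP r7, #5  (cmp 9,5)
BGT loop: taken
SUB r5, r5, #11 → r5=0-11=-11
ADD r5, r5, r1 → r5=(-11)+11=0
LDR r1, [r0] → r1=M[4]=29
AND r5, r5, r1 → r5=0&29=0
ADD r0, r0, #4 → r0=4+4=8
SUB r7, r7, #1 → r7=9-1=8
CMP r7, #5  (cmp 8,5)
BGT loop: taken
SUB r5, r5, #11 → r5=0-11=-11
ADD r5, r5, r1 → r5=(-11)+29=18
LDR r1, [r0] → r1=M[8]=1
AND r5, r5, r1 → r5=18&1=0
ADD r0, r0, #4 → r0=8+4=12
SUB r7, r7, #1 → r7=8-1=7
CMP r7, #5  (cmp 7,5)
BGT loop: taken
SUB r5, r5, #11 → r5=0-11=-11
ADD r5, r5, r1 → r5=(-11)+1=-10
LDR r1, [r0] → r1=M[12]=-4
AND r5, r5, r1 → r5=(-10)&(-4)=-12
ADD r0, r0, #4 → r0=12+4=16
SUB r7, r7, #1 → r7=7-1=6
CMP r7, #5  (cmp 6,5)
BGT loop: taken
SUB r5, r5, #11 → r5=(-12)-11=-23
ADD r5, r5, r1 → r5=(-23)+(-4)=-27
LDR r1, [r0] → r1=M[16]=20
AND r5, r5, r1 → r5=(-27)&20=4
ADD r0, r0, #4 → r0=16+4=20
SUB r7, r7, #1 → r7=6-1=5
CMP r7, #5  (cmp 5,5)
BGT loop: not taken
halt.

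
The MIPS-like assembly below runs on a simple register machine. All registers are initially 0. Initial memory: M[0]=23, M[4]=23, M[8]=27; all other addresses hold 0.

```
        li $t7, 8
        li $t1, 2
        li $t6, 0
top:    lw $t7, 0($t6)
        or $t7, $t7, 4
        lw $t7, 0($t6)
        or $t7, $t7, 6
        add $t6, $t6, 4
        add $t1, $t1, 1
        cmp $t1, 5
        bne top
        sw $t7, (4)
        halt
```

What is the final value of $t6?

12

after li $t7, 8: $t7=8
after li $t1, 2: $t1=2
after li $t6, 0: $t6=0
after lw $t7, 0($t6): $t7=M[0]=23
after or $t7, $t7, 4: $t7=23|4=23
after lw $t7, 0($t6): $t7=M[0]=23
after or $t7, $t7, 6: $t7=23|6=23
after add $t6, $t6, 4: $t6=0+4=4
after add $t1, $t1, 1: $t1=2+1=3
cmp $t1, 5  (cmp 3,5)
bne top: taken
after lw $t7, 0($t6): $t7=M[4]=23
after or $t7, $t7, 4: $t7=23|4=23
after lw $t7, 0($t6): $t7=M[4]=23
after or $t7, $t7, 6: $t7=23|6=23
after add $t6, $t6, 4: $t6=4+4=8
after add $t1, $t1, 1: $t1=3+1=4
cmp $t1, 5  (cmp 4,5)
bne top: taken
after lw $t7, 0($t6): $t7=M[8]=27
after or $t7, $t7, 4: $t7=27|4=31
after lw $t7, 0($t6): $t7=M[8]=27
after or $t7, $t7, 6: $t7=27|6=31
after add $t6, $t6, 4: $t6=8+4=12
after add $t1, $t1, 1: $t1=4+1=5
cmp $t1, 5  (cmp 5,5)
bne top: not taken
sw $t7, (4) → M[4]=31
halt.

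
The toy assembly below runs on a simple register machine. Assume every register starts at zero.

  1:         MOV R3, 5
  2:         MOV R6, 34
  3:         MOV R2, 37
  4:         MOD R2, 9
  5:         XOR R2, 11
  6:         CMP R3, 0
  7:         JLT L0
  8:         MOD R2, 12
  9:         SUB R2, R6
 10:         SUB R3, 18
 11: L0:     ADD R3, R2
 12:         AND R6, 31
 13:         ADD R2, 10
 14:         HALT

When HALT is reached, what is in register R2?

-14

after MOV R3, 5: R3=5
after MOV R6, 34: R6=34
after MOV R2, 37: R2=37
after MOD R2, 9: R2=37%9=1
after XOR R2, 11: R2=1^11=10
CMP R3, 0  (cmp 5,0)
JLT L0: not taken
after MOD R2, 12: R2=10%12=10
after SUB R2, R6: R2=10-34=-24
after SUB R3, 18: R3=5-18=-13
after ADD R3, R2: R3=(-13)+(-24)=-37
after AND R6, 31: R6=34&31=2
after ADD R2, 10: R2=(-24)+10=-14
halt.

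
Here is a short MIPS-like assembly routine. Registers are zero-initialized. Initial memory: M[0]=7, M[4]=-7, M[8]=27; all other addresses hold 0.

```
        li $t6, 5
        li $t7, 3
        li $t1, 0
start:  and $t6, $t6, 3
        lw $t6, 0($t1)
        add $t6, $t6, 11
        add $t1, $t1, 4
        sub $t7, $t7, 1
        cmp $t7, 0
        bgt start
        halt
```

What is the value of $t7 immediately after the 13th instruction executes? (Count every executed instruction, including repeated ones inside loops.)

2

after li $t6, 5: $t6=5
after li $t7, 3: $t7=3
after li $t1, 0: $t1=0
after and $t6, $t6, 3: $t6=5&3=1
after lw $t6, 0($t1): $t6=M[0]=7
after add $t6, $t6, 11: $t6=7+11=18
after add $t1, $t1, 4: $t1=0+4=4
after sub $t7, $t7, 1: $t7=3-1=2
cmp $t7, 0  (cmp 2,0)
bgt start: taken
after and $t6, $t6, 3: $t6=18&3=2
after lw $t6, 0($t1): $t6=M[4]=-7
after add $t6, $t6, 11: $t6=(-7)+11=4
After step 13: $t7 = 2.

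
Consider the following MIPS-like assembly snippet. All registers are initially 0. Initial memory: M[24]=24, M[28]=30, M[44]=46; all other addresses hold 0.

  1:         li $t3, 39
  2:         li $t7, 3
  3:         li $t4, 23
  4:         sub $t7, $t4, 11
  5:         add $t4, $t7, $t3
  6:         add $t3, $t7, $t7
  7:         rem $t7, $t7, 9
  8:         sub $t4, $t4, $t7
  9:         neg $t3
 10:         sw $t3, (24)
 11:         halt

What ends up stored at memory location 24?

$t3=39
$t7=3
$t4=23
$t7=23-11=12
$t4=12+39=51
$t3=12+12=24
$t7=12%9=3
$t4=51-3=48
$t3=-(24)=-24
sw $t3, (24) → M[24]=-24
halt.

-24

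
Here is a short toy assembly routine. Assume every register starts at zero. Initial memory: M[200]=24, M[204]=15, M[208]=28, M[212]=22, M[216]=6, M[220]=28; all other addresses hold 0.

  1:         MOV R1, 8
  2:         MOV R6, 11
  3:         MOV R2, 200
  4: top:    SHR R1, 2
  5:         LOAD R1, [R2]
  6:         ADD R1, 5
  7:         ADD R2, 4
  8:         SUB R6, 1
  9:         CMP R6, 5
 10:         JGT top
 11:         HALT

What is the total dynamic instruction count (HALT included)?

MOV R1, 8 → R1=8
MOV R6, 11 → R6=11
MOV R2, 200 → R2=200
SHR R1, 2 → R1=8>>2=2
LOAD R1, [R2] → R1=M[200]=24
ADD R1, 5 → R1=24+5=29
ADD R2, 4 → R2=200+4=204
SUB R6, 1 → R6=11-1=10
CMP R6, 5  (cmp 10,5)
JGT top: taken
SHR R1, 2 → R1=29>>2=7
LOAD R1, [R2] → R1=M[204]=15
ADD R1, 5 → R1=15+5=20
ADD R2, 4 → R2=204+4=208
SUB R6, 1 → R6=10-1=9
CMP R6, 5  (cmp 9,5)
JGT top: taken
SHR R1, 2 → R1=20>>2=5
LOAD R1, [R2] → R1=M[208]=28
ADD R1, 5 → R1=28+5=33
ADD R2, 4 → R2=208+4=212
SUB R6, 1 → R6=9-1=8
CMP R6, 5  (cmp 8,5)
JGT top: taken
SHR R1, 2 → R1=33>>2=8
LOAD R1, [R2] → R1=M[212]=22
ADD R1, 5 → R1=22+5=27
ADD R2, 4 → R2=212+4=216
SUB R6, 1 → R6=8-1=7
CMP R6, 5  (cmp 7,5)
JGT top: taken
SHR R1, 2 → R1=27>>2=6
LOAD R1, [R2] → R1=M[216]=6
ADD R1, 5 → R1=6+5=11
ADD R2, 4 → R2=216+4=220
SUB R6, 1 → R6=7-1=6
CMP R6, 5  (cmp 6,5)
JGT top: taken
SHR R1, 2 → R1=11>>2=2
LOAD R1, [R2] → R1=M[220]=28
ADD R1, 5 → R1=28+5=33
ADD R2, 4 → R2=220+4=224
SUB R6, 1 → R6=6-1=5
CMP R6, 5  (cmp 5,5)
JGT top: not taken
halt.
Total executed instructions: 46.

46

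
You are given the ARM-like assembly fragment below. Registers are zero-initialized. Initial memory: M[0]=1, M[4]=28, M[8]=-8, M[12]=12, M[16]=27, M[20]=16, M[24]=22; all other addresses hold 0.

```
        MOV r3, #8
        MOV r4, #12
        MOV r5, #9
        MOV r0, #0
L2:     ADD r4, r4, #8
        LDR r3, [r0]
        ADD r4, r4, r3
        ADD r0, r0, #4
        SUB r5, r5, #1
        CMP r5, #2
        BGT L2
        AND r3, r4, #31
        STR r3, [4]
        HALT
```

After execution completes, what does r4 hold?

166

r3=8
r4=12
r5=9
r0=0
r4=12+8=20
r3=M[0]=1
r4=20+1=21
r0=0+4=4
r5=9-1=8
CMP r5, #2  (cmp 8,2)
BGT L2: taken
r4=21+8=29
r3=M[4]=28
r4=29+28=57
r0=4+4=8
r5=8-1=7
CMP r5, #2  (cmp 7,2)
BGT L2: taken
r4=57+8=65
r3=M[8]=-8
r4=65+(-8)=57
r0=8+4=12
r5=7-1=6
CMP r5, #2  (cmp 6,2)
BGT L2: taken
r4=57+8=65
r3=M[12]=12
r4=65+12=77
r0=12+4=16
r5=6-1=5
CMP r5, #2  (cmp 5,2)
BGT L2: taken
r4=77+8=85
r3=M[16]=27
r4=85+27=112
r0=16+4=20
r5=5-1=4
CMP r5, #2  (cmp 4,2)
BGT L2: taken
r4=112+8=120
r3=M[20]=16
r4=120+16=136
r0=20+4=24
r5=4-1=3
CMP r5, #2  (cmp 3,2)
BGT L2: taken
r4=136+8=144
r3=M[24]=22
r4=144+22=166
r0=24+4=28
r5=3-1=2
CMP r5, #2  (cmp 2,2)
BGT L2: not taken
r3=166&31=6
STR r3, [4] → M[4]=6
halt.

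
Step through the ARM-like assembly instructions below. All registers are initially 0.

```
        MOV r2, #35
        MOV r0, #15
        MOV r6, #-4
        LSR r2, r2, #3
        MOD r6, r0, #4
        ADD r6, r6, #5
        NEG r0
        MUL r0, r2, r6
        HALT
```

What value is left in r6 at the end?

8

MOV r2, #35 → r2=35
MOV r0, #15 → r0=15
MOV r6, #-4 → r6=-4
LSR r2, r2, #3 → r2=35>>3=4
MOD r6, r0, #4 → r6=15%4=3
ADD r6, r6, #5 → r6=3+5=8
NEG r0 → r0=-(15)=-15
MUL r0, r2, r6 → r0=4*8=32
halt.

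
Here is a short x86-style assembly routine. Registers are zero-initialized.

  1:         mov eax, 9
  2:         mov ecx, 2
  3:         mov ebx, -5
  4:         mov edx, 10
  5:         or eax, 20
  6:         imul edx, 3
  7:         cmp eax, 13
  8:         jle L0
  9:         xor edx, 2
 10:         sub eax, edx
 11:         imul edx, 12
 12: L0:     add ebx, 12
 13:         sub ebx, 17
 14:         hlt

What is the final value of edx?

after mov eax, 9: eax=9
after mov ecx, 2: ecx=2
after mov ebx, -5: ebx=-5
after mov edx, 10: edx=10
after or eax, 20: eax=9|20=29
after imul edx, 3: edx=10*3=30
cmp eax, 13  (cmp 29,13)
jle L0: not taken
after xor edx, 2: edx=30^2=28
after sub eax, edx: eax=29-28=1
after imul edx, 12: edx=28*12=336
after add ebx, 12: ebx=(-5)+12=7
after sub ebx, 17: ebx=7-17=-10
halt.

336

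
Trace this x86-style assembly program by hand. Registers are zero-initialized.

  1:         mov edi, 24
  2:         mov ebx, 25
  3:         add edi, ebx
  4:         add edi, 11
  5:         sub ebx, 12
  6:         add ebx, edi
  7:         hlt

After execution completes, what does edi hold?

edi=24
ebx=25
edi=24+25=49
edi=49+11=60
ebx=25-12=13
ebx=13+60=73
halt.

60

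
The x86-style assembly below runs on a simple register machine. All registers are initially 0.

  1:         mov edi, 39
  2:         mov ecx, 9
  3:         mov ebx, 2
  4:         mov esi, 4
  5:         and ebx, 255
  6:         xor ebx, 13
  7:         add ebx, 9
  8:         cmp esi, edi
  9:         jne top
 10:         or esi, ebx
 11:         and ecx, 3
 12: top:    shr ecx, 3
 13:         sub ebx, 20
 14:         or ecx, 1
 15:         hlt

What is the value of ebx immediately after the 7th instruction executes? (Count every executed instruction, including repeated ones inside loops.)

after mov edi, 39: edi=39
after mov ecx, 9: ecx=9
after mov ebx, 2: ebx=2
after mov esi, 4: esi=4
after and ebx, 255: ebx=2&255=2
after xor ebx, 13: ebx=2^13=15
after add ebx, 9: ebx=15+9=24
After step 7: ebx = 24.

24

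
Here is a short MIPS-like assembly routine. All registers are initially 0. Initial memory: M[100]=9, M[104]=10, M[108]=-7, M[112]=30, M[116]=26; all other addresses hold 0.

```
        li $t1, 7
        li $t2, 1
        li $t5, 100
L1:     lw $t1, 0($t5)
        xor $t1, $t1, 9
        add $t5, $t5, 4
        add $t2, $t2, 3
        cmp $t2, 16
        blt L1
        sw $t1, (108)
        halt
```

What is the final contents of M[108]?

19

$t1=7
$t2=1
$t5=100
$t1=M[100]=9
$t1=9^9=0
$t5=100+4=104
$t2=1+3=4
cmp $t2, 16  (cmp 4,16)
blt L1: taken
$t1=M[104]=10
$t1=10^9=3
$t5=104+4=108
$t2=4+3=7
cmp $t2, 16  (cmp 7,16)
blt L1: taken
$t1=M[108]=-7
$t1=(-7)^9=-16
$t5=108+4=112
$t2=7+3=10
cmp $t2, 16  (cmp 10,16)
blt L1: taken
$t1=M[112]=30
$t1=30^9=23
$t5=112+4=116
$t2=10+3=13
cmp $t2, 16  (cmp 13,16)
blt L1: taken
$t1=M[116]=26
$t1=26^9=19
$t5=116+4=120
$t2=13+3=16
cmp $t2, 16  (cmp 16,16)
blt L1: not taken
sw $t1, (108) → M[108]=19
halt.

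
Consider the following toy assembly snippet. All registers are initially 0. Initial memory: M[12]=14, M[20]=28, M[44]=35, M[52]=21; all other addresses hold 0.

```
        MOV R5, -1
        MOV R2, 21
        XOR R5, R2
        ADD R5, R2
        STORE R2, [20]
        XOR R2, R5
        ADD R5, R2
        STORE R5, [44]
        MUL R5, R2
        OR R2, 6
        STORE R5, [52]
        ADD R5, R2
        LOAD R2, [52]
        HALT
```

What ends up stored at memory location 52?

506

R5=-1
R2=21
R5=(-1)^21=-22
R5=(-22)+21=-1
STORE R2, [20] → M[20]=21
R2=21^(-1)=-22
R5=(-1)+(-22)=-23
STORE R5, [44] → M[44]=-23
R5=(-23)*(-22)=506
R2=(-22)|6=-18
STORE R5, [52] → M[52]=506
R5=506+(-18)=488
R2=M[52]=506
halt.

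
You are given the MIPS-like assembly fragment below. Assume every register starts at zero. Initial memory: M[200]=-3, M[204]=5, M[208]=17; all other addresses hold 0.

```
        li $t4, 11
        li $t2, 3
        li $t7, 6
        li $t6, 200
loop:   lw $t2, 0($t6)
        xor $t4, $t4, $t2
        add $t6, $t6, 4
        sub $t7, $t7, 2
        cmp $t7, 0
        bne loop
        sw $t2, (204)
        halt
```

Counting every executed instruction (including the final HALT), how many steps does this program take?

$t4=11
$t2=3
$t7=6
$t6=200
$t2=M[200]=-3
$t4=11^(-3)=-10
$t6=200+4=204
$t7=6-2=4
cmp $t7, 0  (cmp 4,0)
bne loop: taken
$t2=M[204]=5
$t4=(-10)^5=-13
$t6=204+4=208
$t7=4-2=2
cmp $t7, 0  (cmp 2,0)
bne loop: taken
$t2=M[208]=17
$t4=(-13)^17=-30
$t6=208+4=212
$t7=2-2=0
cmp $t7, 0  (cmp 0,0)
bne loop: not taken
sw $t2, (204) → M[204]=17
halt.
Total executed instructions: 24.

24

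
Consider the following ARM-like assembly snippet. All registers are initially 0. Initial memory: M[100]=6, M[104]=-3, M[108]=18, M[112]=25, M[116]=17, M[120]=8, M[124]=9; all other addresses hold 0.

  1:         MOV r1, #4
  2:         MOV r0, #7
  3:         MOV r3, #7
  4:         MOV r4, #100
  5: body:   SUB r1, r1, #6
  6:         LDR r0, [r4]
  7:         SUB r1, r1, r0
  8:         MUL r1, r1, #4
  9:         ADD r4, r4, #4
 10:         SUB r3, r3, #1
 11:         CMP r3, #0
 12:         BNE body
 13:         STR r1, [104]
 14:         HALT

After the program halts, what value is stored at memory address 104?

-177628

MOV r1, #4 → r1=4
MOV r0, #7 → r0=7
MOV r3, #7 → r3=7
MOV r4, #100 → r4=100
SUB r1, r1, #6 → r1=4-6=-2
LDR r0, [r4] → r0=M[100]=6
SUB r1, r1, r0 → r1=(-2)-6=-8
MUL r1, r1, #4 → r1=(-8)*4=-32
ADD r4, r4, #4 → r4=100+4=104
SUB r3, r3, #1 → r3=7-1=6
CMP r3, #0  (cmp 6,0)
BNE body: taken
SUB r1, r1, #6 → r1=(-32)-6=-38
LDR r0, [r4] → r0=M[104]=-3
SUB r1, r1, r0 → r1=(-38)-(-3)=-35
MUL r1, r1, #4 → r1=(-35)*4=-140
ADD r4, r4, #4 → r4=104+4=108
SUB r3, r3, #1 → r3=6-1=5
CMP r3, #0  (cmp 5,0)
BNE body: taken
SUB r1, r1, #6 → r1=(-140)-6=-146
LDR r0, [r4] → r0=M[108]=18
SUB r1, r1, r0 → r1=(-146)-18=-164
MUL r1, r1, #4 → r1=(-164)*4=-656
ADD r4, r4, #4 → r4=108+4=112
SUB r3, r3, #1 → r3=5-1=4
CMP r3, #0  (cmp 4,0)
BNE body: taken
SUB r1, r1, #6 → r1=(-656)-6=-662
LDR r0, [r4] → r0=M[112]=25
SUB r1, r1, r0 → r1=(-662)-25=-687
MUL r1, r1, #4 → r1=(-687)*4=-2748
ADD r4, r4, #4 → r4=112+4=116
SUB r3, r3, #1 → r3=4-1=3
CMP r3, #0  (cmp 3,0)
BNE body: taken
SUB r1, r1, #6 → r1=(-2748)-6=-2754
LDR r0, [r4] → r0=M[116]=17
SUB r1, r1, r0 → r1=(-2754)-17=-2771
MUL r1, r1, #4 → r1=(-2771)*4=-11084
ADD r4, r4, #4 → r4=116+4=120
SUB r3, r3, #1 → r3=3-1=2
CMP r3, #0  (cmp 2,0)
BNE body: taken
SUB r1, r1, #6 → r1=(-11084)-6=-11090
LDR r0, [r4] → r0=M[120]=8
SUB r1, r1, r0 → r1=(-11090)-8=-11098
MUL r1, r1, #4 → r1=(-11098)*4=-44392
ADD r4, r4, #4 → r4=120+4=124
SUB r3, r3, #1 → r3=2-1=1
CMP r3, #0  (cmp 1,0)
BNE body: taken
SUB r1, r1, #6 → r1=(-44392)-6=-44398
LDR r0, [r4] → r0=M[124]=9
SUB r1, r1, r0 → r1=(-44398)-9=-44407
MUL r1, r1, #4 → r1=(-44407)*4=-177628
ADD r4, r4, #4 → r4=124+4=128
SUB r3, r3, #1 → r3=1-1=0
CMP r3, #0  (cmp 0,0)
BNE body: not taken
STR r1, [104] → M[104]=-177628
halt.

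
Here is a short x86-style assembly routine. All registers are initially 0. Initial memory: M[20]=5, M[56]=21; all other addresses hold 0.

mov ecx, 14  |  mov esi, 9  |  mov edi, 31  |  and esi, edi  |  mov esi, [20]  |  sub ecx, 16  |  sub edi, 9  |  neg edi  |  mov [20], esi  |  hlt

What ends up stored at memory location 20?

mov ecx, 14 → ecx=14
mov esi, 9 → esi=9
mov edi, 31 → edi=31
and esi, edi → esi=9&31=9
mov esi, [20] → esi=M[20]=5
sub ecx, 16 → ecx=14-16=-2
sub edi, 9 → edi=31-9=22
neg edi → edi=-(22)=-22
mov [20], esi → M[20]=5
halt.

5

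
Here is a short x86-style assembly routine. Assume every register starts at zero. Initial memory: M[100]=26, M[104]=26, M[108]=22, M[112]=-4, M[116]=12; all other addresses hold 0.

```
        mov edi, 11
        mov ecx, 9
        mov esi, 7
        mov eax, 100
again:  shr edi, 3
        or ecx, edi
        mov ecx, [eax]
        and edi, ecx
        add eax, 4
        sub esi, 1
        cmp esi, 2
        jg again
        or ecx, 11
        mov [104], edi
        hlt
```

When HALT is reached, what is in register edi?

0

after mov edi, 11: edi=11
after mov ecx, 9: ecx=9
after mov esi, 7: esi=7
after mov eax, 100: eax=100
after shr edi, 3: edi=11>>3=1
after or ecx, edi: ecx=9|1=9
after mov ecx, [eax]: ecx=M[100]=26
after and edi, ecx: edi=1&26=0
after add eax, 4: eax=100+4=104
after sub esi, 1: esi=7-1=6
cmp esi, 2  (cmp 6,2)
jg again: taken
after shr edi, 3: edi=0>>3=0
after or ecx, edi: ecx=26|0=26
after mov ecx, [eax]: ecx=M[104]=26
after and edi, ecx: edi=0&26=0
after add eax, 4: eax=104+4=108
after sub esi, 1: esi=6-1=5
cmp esi, 2  (cmp 5,2)
jg again: taken
after shr edi, 3: edi=0>>3=0
after or ecx, edi: ecx=26|0=26
after mov ecx, [eax]: ecx=M[108]=22
after and edi, ecx: edi=0&22=0
after add eax, 4: eax=108+4=112
after sub esi, 1: esi=5-1=4
cmp esi, 2  (cmp 4,2)
jg again: taken
after shr edi, 3: edi=0>>3=0
after or ecx, edi: ecx=22|0=22
after mov ecx, [eax]: ecx=M[112]=-4
after and edi, ecx: edi=0&(-4)=0
after add eax, 4: eax=112+4=116
after sub esi, 1: esi=4-1=3
cmp esi, 2  (cmp 3,2)
jg again: taken
after shr edi, 3: edi=0>>3=0
after or ecx, edi: ecx=(-4)|0=-4
after mov ecx, [eax]: ecx=M[116]=12
after and edi, ecx: edi=0&12=0
after add eax, 4: eax=116+4=120
after sub esi, 1: esi=3-1=2
cmp esi, 2  (cmp 2,2)
jg again: not taken
after or ecx, 11: ecx=12|11=15
mov [104], edi → M[104]=0
halt.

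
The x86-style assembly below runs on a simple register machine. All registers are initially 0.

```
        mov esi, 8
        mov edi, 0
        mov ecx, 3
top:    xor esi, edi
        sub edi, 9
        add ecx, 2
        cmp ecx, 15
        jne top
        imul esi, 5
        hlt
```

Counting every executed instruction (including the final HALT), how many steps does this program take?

35

mov esi, 8 → esi=8
mov edi, 0 → edi=0
mov ecx, 3 → ecx=3
xor esi, edi → esi=8^0=8
sub edi, 9 → edi=0-9=-9
add ecx, 2 → ecx=3+2=5
cmp ecx, 15  (cmp 5,15)
jne top: taken
xor esi, edi → esi=8^(-9)=-1
sub edi, 9 → edi=(-9)-9=-18
add ecx, 2 → ecx=5+2=7
cmp ecx, 15  (cmp 7,15)
jne top: taken
xor esi, edi → esi=(-1)^(-18)=17
sub edi, 9 → edi=(-18)-9=-27
add ecx, 2 → ecx=7+2=9
cmp ecx, 15  (cmp 9,15)
jne top: taken
xor esi, edi → esi=17^(-27)=-12
sub edi, 9 → edi=(-27)-9=-36
add ecx, 2 → ecx=9+2=11
cmp ecx, 15  (cmp 11,15)
jne top: taken
xor esi, edi → esi=(-12)^(-36)=40
sub edi, 9 → edi=(-36)-9=-45
add ecx, 2 → ecx=11+2=13
cmp ecx, 15  (cmp 13,15)
jne top: taken
xor esi, edi → esi=40^(-45)=-5
sub edi, 9 → edi=(-45)-9=-54
add ecx, 2 → ecx=13+2=15
cmp ecx, 15  (cmp 15,15)
jne top: not taken
imul esi, 5 → esi=(-5)*5=-25
halt.
Total executed instructions: 35.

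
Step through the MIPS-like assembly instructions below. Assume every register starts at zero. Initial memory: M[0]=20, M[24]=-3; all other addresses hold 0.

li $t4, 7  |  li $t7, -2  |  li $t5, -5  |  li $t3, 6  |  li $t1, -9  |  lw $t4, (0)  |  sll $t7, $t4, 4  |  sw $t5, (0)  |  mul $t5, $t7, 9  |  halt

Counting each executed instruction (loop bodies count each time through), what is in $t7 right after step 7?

320

after li $t4, 7: $t4=7
after li $t7, -2: $t7=-2
after li $t5, -5: $t5=-5
after li $t3, 6: $t3=6
after li $t1, -9: $t1=-9
after lw $t4, (0): $t4=M[0]=20
after sll $t7, $t4, 4: $t7=20<<4=320
After step 7: $t7 = 320.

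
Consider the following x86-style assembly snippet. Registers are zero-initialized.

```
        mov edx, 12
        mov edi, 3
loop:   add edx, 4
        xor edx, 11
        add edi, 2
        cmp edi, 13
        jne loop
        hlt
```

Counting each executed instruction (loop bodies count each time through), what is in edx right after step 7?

27

mov edx, 12 → edx=12
mov edi, 3 → edi=3
add edx, 4 → edx=12+4=16
xor edx, 11 → edx=16^11=27
add edi, 2 → edi=3+2=5
cmp edi, 13  (cmp 5,13)
jne loop: taken
After step 7: edx = 27.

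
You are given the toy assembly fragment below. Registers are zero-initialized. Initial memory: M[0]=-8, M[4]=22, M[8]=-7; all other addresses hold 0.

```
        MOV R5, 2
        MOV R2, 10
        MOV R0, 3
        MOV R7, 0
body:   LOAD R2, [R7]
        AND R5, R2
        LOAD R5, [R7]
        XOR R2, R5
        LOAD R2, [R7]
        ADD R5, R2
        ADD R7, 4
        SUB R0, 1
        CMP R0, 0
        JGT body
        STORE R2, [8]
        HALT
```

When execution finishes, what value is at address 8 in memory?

R5=2
R2=10
R0=3
R7=0
R2=M[0]=-8
R5=2&(-8)=0
R5=M[0]=-8
R2=(-8)^(-8)=0
R2=M[0]=-8
R5=(-8)+(-8)=-16
R7=0+4=4
R0=3-1=2
CMP R0, 0  (cmp 2,0)
JGT body: taken
R2=M[4]=22
R5=(-16)&22=16
R5=M[4]=22
R2=22^22=0
R2=M[4]=22
R5=22+22=44
R7=4+4=8
R0=2-1=1
CMP R0, 0  (cmp 1,0)
JGT body: taken
R2=M[8]=-7
R5=44&(-7)=40
R5=M[8]=-7
R2=(-7)^(-7)=0
R2=M[8]=-7
R5=(-7)+(-7)=-14
R7=8+4=12
R0=1-1=0
CMP R0, 0  (cmp 0,0)
JGT body: not taken
STORE R2, [8] → M[8]=-7
halt.

-7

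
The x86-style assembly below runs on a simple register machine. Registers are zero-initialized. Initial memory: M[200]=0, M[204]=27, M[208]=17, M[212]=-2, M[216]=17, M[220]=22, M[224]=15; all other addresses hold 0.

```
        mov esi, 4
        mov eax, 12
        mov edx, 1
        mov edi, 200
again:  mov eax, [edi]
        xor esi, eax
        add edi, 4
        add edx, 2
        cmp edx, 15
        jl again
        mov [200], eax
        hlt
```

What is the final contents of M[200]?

15

esi=4
eax=12
edx=1
edi=200
eax=M[200]=0
esi=4^0=4
edi=200+4=204
edx=1+2=3
cmp edx, 15  (cmp 3,15)
jl again: taken
eax=M[204]=27
esi=4^27=31
edi=204+4=208
edx=3+2=5
cmp edx, 15  (cmp 5,15)
jl again: taken
eax=M[208]=17
esi=31^17=14
edi=208+4=212
edx=5+2=7
cmp edx, 15  (cmp 7,15)
jl again: taken
eax=M[212]=-2
esi=14^(-2)=-16
edi=212+4=216
edx=7+2=9
cmp edx, 15  (cmp 9,15)
jl again: taken
eax=M[216]=17
esi=(-16)^17=-31
edi=216+4=220
edx=9+2=11
cmp edx, 15  (cmp 11,15)
jl again: taken
eax=M[220]=22
esi=(-31)^22=-9
edi=220+4=224
edx=11+2=13
cmp edx, 15  (cmp 13,15)
jl again: taken
eax=M[224]=15
esi=(-9)^15=-8
edi=224+4=228
edx=13+2=15
cmp edx, 15  (cmp 15,15)
jl again: not taken
mov [200], eax → M[200]=15
halt.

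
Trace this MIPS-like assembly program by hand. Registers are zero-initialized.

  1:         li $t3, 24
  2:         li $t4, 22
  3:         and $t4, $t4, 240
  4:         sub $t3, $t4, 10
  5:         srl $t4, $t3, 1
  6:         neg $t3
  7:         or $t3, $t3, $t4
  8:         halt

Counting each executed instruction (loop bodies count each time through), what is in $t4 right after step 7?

3

li $t3, 24 → $t3=24
li $t4, 22 → $t4=22
and $t4, $t4, 240 → $t4=22&240=16
sub $t3, $t4, 10 → $t3=16-10=6
srl $t4, $t3, 1 → $t4=6>>1=3
neg $t3 → $t3=-(6)=-6
or $t3, $t3, $t4 → $t3=(-6)|3=-5
After step 7: $t4 = 3.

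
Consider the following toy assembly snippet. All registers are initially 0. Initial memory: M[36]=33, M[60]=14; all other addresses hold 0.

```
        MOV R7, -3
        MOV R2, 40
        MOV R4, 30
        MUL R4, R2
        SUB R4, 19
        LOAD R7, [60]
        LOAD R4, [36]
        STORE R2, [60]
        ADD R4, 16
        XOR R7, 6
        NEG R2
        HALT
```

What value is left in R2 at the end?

-40

R7=-3
R2=40
R4=30
R4=30*40=1200
R4=1200-19=1181
R7=M[60]=14
R4=M[36]=33
STORE R2, [60] → M[60]=40
R4=33+16=49
R7=14^6=8
R2=-(40)=-40
halt.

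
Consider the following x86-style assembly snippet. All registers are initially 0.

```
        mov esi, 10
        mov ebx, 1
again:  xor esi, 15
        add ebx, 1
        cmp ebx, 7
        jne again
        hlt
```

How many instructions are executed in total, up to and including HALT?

mov esi, 10 → esi=10
mov ebx, 1 → ebx=1
xor esi, 15 → esi=10^15=5
add ebx, 1 → ebx=1+1=2
cmp ebx, 7  (cmp 2,7)
jne again: taken
xor esi, 15 → esi=5^15=10
add ebx, 1 → ebx=2+1=3
cmp ebx, 7  (cmp 3,7)
jne again: taken
xor esi, 15 → esi=10^15=5
add ebx, 1 → ebx=3+1=4
cmp ebx, 7  (cmp 4,7)
jne again: taken
xor esi, 15 → esi=5^15=10
add ebx, 1 → ebx=4+1=5
cmp ebx, 7  (cmp 5,7)
jne again: taken
xor esi, 15 → esi=10^15=5
add ebx, 1 → ebx=5+1=6
cmp ebx, 7  (cmp 6,7)
jne again: taken
xor esi, 15 → esi=5^15=10
add ebx, 1 → ebx=6+1=7
cmp ebx, 7  (cmp 7,7)
jne again: not taken
halt.
Total executed instructions: 27.

27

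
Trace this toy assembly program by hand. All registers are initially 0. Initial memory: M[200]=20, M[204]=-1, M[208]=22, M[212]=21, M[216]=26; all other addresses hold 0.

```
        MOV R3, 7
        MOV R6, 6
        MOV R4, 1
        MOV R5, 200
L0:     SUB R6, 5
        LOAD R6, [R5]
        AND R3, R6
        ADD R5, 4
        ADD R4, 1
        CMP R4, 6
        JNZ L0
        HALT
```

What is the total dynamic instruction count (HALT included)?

40

MOV R3, 7 → R3=7
MOV R6, 6 → R6=6
MOV R4, 1 → R4=1
MOV R5, 200 → R5=200
SUB R6, 5 → R6=6-5=1
LOAD R6, [R5] → R6=M[200]=20
AND R3, R6 → R3=7&20=4
ADD R5, 4 → R5=200+4=204
ADD R4, 1 → R4=1+1=2
CMP R4, 6  (cmp 2,6)
JNZ L0: taken
SUB R6, 5 → R6=20-5=15
LOAD R6, [R5] → R6=M[204]=-1
AND R3, R6 → R3=4&(-1)=4
ADD R5, 4 → R5=204+4=208
ADD R4, 1 → R4=2+1=3
CMP R4, 6  (cmp 3,6)
JNZ L0: taken
SUB R6, 5 → R6=(-1)-5=-6
LOAD R6, [R5] → R6=M[208]=22
AND R3, R6 → R3=4&22=4
ADD R5, 4 → R5=208+4=212
ADD R4, 1 → R4=3+1=4
CMP R4, 6  (cmp 4,6)
JNZ L0: taken
SUB R6, 5 → R6=22-5=17
LOAD R6, [R5] → R6=M[212]=21
AND R3, R6 → R3=4&21=4
ADD R5, 4 → R5=212+4=216
ADD R4, 1 → R4=4+1=5
CMP R4, 6  (cmp 5,6)
JNZ L0: taken
SUB R6, 5 → R6=21-5=16
LOAD R6, [R5] → R6=M[216]=26
AND R3, R6 → R3=4&26=0
ADD R5, 4 → R5=216+4=220
ADD R4, 1 → R4=5+1=6
CMP R4, 6  (cmp 6,6)
JNZ L0: not taken
halt.
Total executed instructions: 40.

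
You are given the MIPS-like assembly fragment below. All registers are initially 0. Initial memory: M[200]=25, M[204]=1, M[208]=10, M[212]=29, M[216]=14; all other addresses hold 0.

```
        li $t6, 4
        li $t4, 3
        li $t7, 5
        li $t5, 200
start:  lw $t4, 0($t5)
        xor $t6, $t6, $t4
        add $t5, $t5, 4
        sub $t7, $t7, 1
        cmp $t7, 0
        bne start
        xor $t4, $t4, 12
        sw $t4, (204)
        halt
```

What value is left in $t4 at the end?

2

after li $t6, 4: $t6=4
after li $t4, 3: $t4=3
after li $t7, 5: $t7=5
after li $t5, 200: $t5=200
after lw $t4, 0($t5): $t4=M[200]=25
after xor $t6, $t6, $t4: $t6=4^25=29
after add $t5, $t5, 4: $t5=200+4=204
after sub $t7, $t7, 1: $t7=5-1=4
cmp $t7, 0  (cmp 4,0)
bne start: taken
after lw $t4, 0($t5): $t4=M[204]=1
after xor $t6, $t6, $t4: $t6=29^1=28
after add $t5, $t5, 4: $t5=204+4=208
after sub $t7, $t7, 1: $t7=4-1=3
cmp $t7, 0  (cmp 3,0)
bne start: taken
after lw $t4, 0($t5): $t4=M[208]=10
after xor $t6, $t6, $t4: $t6=28^10=22
after add $t5, $t5, 4: $t5=208+4=212
after sub $t7, $t7, 1: $t7=3-1=2
cmp $t7, 0  (cmp 2,0)
bne start: taken
after lw $t4, 0($t5): $t4=M[212]=29
after xor $t6, $t6, $t4: $t6=22^29=11
after add $t5, $t5, 4: $t5=212+4=216
after sub $t7, $t7, 1: $t7=2-1=1
cmp $t7, 0  (cmp 1,0)
bne start: taken
after lw $t4, 0($t5): $t4=M[216]=14
after xor $t6, $t6, $t4: $t6=11^14=5
after add $t5, $t5, 4: $t5=216+4=220
after sub $t7, $t7, 1: $t7=1-1=0
cmp $t7, 0  (cmp 0,0)
bne start: not taken
after xor $t4, $t4, 12: $t4=14^12=2
sw $t4, (204) → M[204]=2
halt.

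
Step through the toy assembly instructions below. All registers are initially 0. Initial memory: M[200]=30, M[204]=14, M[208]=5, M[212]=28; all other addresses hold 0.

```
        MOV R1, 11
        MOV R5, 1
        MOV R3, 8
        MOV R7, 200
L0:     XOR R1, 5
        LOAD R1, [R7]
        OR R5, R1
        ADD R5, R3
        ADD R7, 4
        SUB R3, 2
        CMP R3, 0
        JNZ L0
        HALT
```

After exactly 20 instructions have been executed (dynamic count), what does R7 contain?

MOV R1, 11 → R1=11
MOV R5, 1 → R5=1
MOV R3, 8 → R3=8
MOV R7, 200 → R7=200
XOR R1, 5 → R1=11^5=14
LOAD R1, [R7] → R1=M[200]=30
OR R5, R1 → R5=1|30=31
ADD R5, R3 → R5=31+8=39
ADD R7, 4 → R7=200+4=204
SUB R3, 2 → R3=8-2=6
CMP R3, 0  (cmp 6,0)
JNZ L0: taken
XOR R1, 5 → R1=30^5=27
LOAD R1, [R7] → R1=M[204]=14
OR R5, R1 → R5=39|14=47
ADD R5, R3 → R5=47+6=53
ADD R7, 4 → R7=204+4=208
SUB R3, 2 → R3=6-2=4
CMP R3, 0  (cmp 4,0)
JNZ L0: taken
After step 20: R7 = 208.

208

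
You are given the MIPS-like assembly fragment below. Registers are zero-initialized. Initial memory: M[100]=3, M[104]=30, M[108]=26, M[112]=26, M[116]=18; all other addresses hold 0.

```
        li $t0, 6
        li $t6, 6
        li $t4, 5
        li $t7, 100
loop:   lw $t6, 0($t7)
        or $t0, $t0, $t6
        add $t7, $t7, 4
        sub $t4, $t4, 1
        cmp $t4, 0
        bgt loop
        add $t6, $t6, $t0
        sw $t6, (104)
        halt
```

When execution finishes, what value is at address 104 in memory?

$t0=6
$t6=6
$t4=5
$t7=100
$t6=M[100]=3
$t0=6|3=7
$t7=100+4=104
$t4=5-1=4
cmp $t4, 0  (cmp 4,0)
bgt loop: taken
$t6=M[104]=30
$t0=7|30=31
$t7=104+4=108
$t4=4-1=3
cmp $t4, 0  (cmp 3,0)
bgt loop: taken
$t6=M[108]=26
$t0=31|26=31
$t7=108+4=112
$t4=3-1=2
cmp $t4, 0  (cmp 2,0)
bgt loop: taken
$t6=M[112]=26
$t0=31|26=31
$t7=112+4=116
$t4=2-1=1
cmp $t4, 0  (cmp 1,0)
bgt loop: taken
$t6=M[116]=18
$t0=31|18=31
$t7=116+4=120
$t4=1-1=0
cmp $t4, 0  (cmp 0,0)
bgt loop: not taken
$t6=18+31=49
sw $t6, (104) → M[104]=49
halt.

49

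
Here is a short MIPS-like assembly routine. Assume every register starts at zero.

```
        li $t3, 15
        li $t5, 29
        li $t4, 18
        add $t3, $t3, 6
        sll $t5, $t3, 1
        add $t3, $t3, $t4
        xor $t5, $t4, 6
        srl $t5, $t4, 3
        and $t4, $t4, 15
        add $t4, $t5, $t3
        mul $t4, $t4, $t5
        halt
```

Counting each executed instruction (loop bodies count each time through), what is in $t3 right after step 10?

39

after li $t3, 15: $t3=15
after li $t5, 29: $t5=29
after li $t4, 18: $t4=18
after add $t3, $t3, 6: $t3=15+6=21
after sll $t5, $t3, 1: $t5=21<<1=42
after add $t3, $t3, $t4: $t3=21+18=39
after xor $t5, $t4, 6: $t5=18^6=20
after srl $t5, $t4, 3: $t5=18>>3=2
after and $t4, $t4, 15: $t4=18&15=2
after add $t4, $t5, $t3: $t4=2+39=41
After step 10: $t3 = 39.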